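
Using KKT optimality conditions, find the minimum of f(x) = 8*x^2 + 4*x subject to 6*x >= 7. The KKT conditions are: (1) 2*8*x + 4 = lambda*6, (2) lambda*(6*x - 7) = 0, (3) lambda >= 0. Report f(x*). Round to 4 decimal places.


Step 1: Try lambda = 0 (constraint inactive).
x_unc = -4/(2*8) = -0.25
Check: 6*-0.25 = -1.5 < 7 -- violated!
Step 2: Constraint must be active: 6*x = 7
x* = 7/6 = 1.1667 (rounded; the exact value 7/6 is used below)
lambda = (2*8*(7/6) + 4)/6 = 3.7778
Step 3: Compute optimal value.
f(x*) = 8*(7/6)^2 + 4*(7/6) = 15.5556


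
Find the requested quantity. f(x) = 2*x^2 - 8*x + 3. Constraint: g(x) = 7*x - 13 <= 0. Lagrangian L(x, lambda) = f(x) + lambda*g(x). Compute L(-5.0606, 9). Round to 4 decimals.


Step 1: Evaluate f(x).
f(-5.0606) = 2*(-5.0606)^2 - 8*(-5.0606) + 3 = 94.7041
Step 2: Evaluate g(x).
g(-5.0606) = 7*-5.0606 - 13 = -48.4242
Step 3: Compute Lagrangian.
L = 94.7041 + 9*-48.4242 = -341.1137


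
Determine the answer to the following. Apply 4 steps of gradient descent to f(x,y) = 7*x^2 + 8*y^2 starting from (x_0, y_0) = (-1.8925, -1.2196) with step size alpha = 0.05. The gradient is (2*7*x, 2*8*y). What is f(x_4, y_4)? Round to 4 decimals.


Gradient descent on f(x,y) = 7*x^2 + 8*y^2.
Starting point: (-1.8925, -1.2196), alpha = 0.05
Step 1: grad_x = 2*7*-1.8925 = -26.495, grad_y = 2*8*-1.2196 = -19.5136
  x_1 = -1.8925 - 0.05*-26.495 = -0.5678
  y_1 = -1.2196 - 0.05*-19.5136 = -0.2439
Step 2: grad_x = 2*7*-0.5678 = -7.9485, grad_y = 2*8*-0.2439 = -3.9027
  x_2 = -0.5678 - 0.05*-7.9485 = -0.1703
  y_2 = -0.2439 - 0.05*-3.9027 = -0.0488
Step 3: grad_x = 2*7*-0.1703 = -2.3846, grad_y = 2*8*-0.0488 = -0.7805
  x_3 = -0.1703 - 0.05*-2.3846 = -0.0511
  y_3 = -0.0488 - 0.05*-0.7805 = -0.0098
Step 4: grad_x = 2*7*-0.0511 = -0.7154, grad_y = 2*8*-0.0098 = -0.1561
  x_4 = -0.0511 - 0.05*-0.7154 = -0.0153
  y_4 = -0.0098 - 0.05*-0.1561 = -0.002
f(-0.0153, -0.002) = 7*(-0.0153)^2 + 8*(-0.002)^2 = 0.0017


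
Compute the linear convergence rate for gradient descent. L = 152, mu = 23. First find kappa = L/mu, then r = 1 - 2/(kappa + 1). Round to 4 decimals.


Step 1: Compute the condition number.
kappa = L/mu = 152/23 = 6.6087
Step 2: Compute the convergence rate.
r = 1 - 2/(kappa + 1) = 1 - 2*mu/(L + mu) = (L - mu)/(L + mu) = 129/175 = 0.7371


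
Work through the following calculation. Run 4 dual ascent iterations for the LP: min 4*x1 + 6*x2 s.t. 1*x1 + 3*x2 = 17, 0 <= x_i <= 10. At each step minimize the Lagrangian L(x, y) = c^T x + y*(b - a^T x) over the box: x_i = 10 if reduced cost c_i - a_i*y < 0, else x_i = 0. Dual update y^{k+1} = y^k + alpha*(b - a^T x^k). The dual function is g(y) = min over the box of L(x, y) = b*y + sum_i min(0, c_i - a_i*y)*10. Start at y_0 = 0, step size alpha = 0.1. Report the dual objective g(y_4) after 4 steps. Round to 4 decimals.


Dual ascent for LP: min 4*x1 + 6*x2, 1*x1 + 3*x2 = 17, 0 <= x_i <= 10
Step 1: y^k = 0.0, reduced costs: (4.0, 6.0)
  x^k = (0.0, 0.0), subgradient = b - a^T x = 17.0
  y^{k+1} = 0.0 + 0.1*17.0 = 1.7
Step 2: y^k = 1.7, reduced costs: (2.3, 0.9)
  x^k = (0.0, 0.0), subgradient = b - a^T x = 17.0
  y^{k+1} = 1.7 + 0.1*17.0 = 3.4
Step 3: y^k = 3.4, reduced costs: (0.6, -4.2)
  x^k = (0.0, 10.0), subgradient = b - a^T x = -13.0
  y^{k+1} = 3.4 + 0.1*-13.0 = 2.1
Step 4: y^k = 2.1, reduced costs: (1.9, -0.3)
  x^k = (0.0, 10.0), subgradient = b - a^T x = -13.0
  y^{k+1} = 2.1 + 0.1*-13.0 = 0.8
Dual objective at y_4 = 0.8: reduced costs (3.2, 3.6), box minimizer x = (0.0, 0.0)
g(y_4) = b*y + (c1 - a1*y)*x1 + (c2 - a2*y)*x2 = 17*0.8 + 3.2*0.0 + 3.6*0.0 = 13.6 + 0.0 + 0.0 = 13.6


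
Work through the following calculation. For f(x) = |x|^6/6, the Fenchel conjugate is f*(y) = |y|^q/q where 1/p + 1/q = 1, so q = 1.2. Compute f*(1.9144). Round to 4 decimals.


The conjugate exponent q satisfies 1/p + 1/q = 1.
p = 6, so q = 6/(6 - 1) = 1.2
|y|^q = 1.9144^1.2 = 2.1799
f*(1.9144) = 2.1799 / 1.2 = 1.8166


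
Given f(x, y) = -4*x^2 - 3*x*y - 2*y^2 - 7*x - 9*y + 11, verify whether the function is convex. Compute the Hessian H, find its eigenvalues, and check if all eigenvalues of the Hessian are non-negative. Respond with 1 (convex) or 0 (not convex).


The Hessian of f(x,y) = -4*x^2 - 3*x*y - 2*y^2 - 7*x - 9*y + 11 is:
H = [[-8, -3], [-3, -4]]
Trace = -8 - 4 = -12
Determinant = -8*-4 - (-3)^2 = 23
Discriminant = (-12)^2 - 4*23 = 52.0
Eigenvalues: lambda_1 = -9.6056, lambda_2 = -2.3944
The function is not convex.

0


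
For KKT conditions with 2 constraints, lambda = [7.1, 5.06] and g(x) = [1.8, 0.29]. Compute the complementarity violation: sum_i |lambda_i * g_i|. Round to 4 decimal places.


KKT complementary slackness check:
lambda_1 * g_1 = 7.1 * 1.8 = 12.78
lambda_2 * g_2 = 5.06 * 0.29 = 1.4674
Total violation = 12.78 + 1.4674 = 14.2474


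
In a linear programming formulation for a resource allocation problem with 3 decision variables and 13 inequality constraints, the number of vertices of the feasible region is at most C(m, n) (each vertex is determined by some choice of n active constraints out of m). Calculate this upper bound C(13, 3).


Each vertex corresponds to some choice of n active constraints out of m, so the number of vertices is at most C(m, n) = m! / (n!(m-n)!).
m = 13, n = 3
Numerator: 13 * 12 * 11
Denominator: 3! = 6
C(13, 3) = 286


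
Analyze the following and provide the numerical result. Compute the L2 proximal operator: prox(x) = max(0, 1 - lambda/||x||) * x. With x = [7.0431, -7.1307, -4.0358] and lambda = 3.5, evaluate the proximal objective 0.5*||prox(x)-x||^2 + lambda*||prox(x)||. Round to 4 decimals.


Step 1: Compute ||x||.
||x|| = 10.8046
Step 2: Compute scaling factor.
scale = max(0, 1 - 3.5/10.8046) = 0.6761
Step 3: prox(x) = [4.7616, -4.8208, -2.7285]
||prox(x)|| = 7.3046
Step 4: Proximal objective.
0.5*||prox-x||^2 = 6.125
lambda*||prox|| = 25.5661
Total = 31.6912


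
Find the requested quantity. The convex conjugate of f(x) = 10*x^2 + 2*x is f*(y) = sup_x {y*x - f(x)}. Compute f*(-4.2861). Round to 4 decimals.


f*(y) = sup_x {y*x - a*x^2 - b*x} = sup_x {(y-b)*x - a*x^2}
FOC: (y - b) - 2a*x = 0 => x* = (y - b)/(2a)
x* = (-4.2861 - 2)/(2*10) = -0.3143
f*(-4.2861) = (y-b)^2/(4a) = (-4.2861 - 2)^2/(4*10)
= 39.5151/40 = 0.9879


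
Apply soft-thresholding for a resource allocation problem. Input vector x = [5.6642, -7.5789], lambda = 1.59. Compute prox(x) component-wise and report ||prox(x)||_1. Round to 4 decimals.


Soft-thresholding with lambda = 1.59:
prox(5.6642) = sign(5.6642)*max(|5.6642| - 1.59, 0) = 4.0742
prox(-7.5789) = sign(-7.5789)*max(|-7.5789| - 1.59, 0) = -5.9889
prox(x) = [4.0742, -5.9889]
||prox(x)||_1 = 4.0742 + 5.9889 = 10.0631


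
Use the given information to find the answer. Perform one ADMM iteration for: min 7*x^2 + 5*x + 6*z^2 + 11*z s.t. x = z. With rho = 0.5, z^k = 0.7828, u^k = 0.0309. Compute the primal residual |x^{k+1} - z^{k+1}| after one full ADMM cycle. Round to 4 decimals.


ADMM iteration with rho = 0.5, z^k = 0.7828, u^k = 0.0309
Step 1: x-update.
Minimize 7*x^2 + 5*x + (0.5/2)*(x - 0.7828 + 0.0309)^2
FOC: (2*7 + 0.5)*x = -5 + 0.5*(0.7828 - 0.0309)
x^{k+1} = -0.3189
Step 2: z-update.
Minimize 6*z^2 + 11*z + (0.5/2)*(-0.3189 - z + 0.0309)^2
FOC: (2*6 + 0.5)*z = -11 + 0.5*(-0.3189 + 0.0309)
z^{k+1} = -0.8915
Step 3: u-update.
u^{k+1} = 0.0309 - 0.3189 + 0.8915 = 0.6035
Step 4: Primal residual = |-0.3189 + 0.8915| = 0.5726


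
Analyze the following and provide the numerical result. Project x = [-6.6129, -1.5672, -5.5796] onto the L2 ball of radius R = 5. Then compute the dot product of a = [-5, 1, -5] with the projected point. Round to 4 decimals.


Step 1: Compute ||x|| (intermediates to 6 decimals).
||x|| = sqrt((-6.6129)^2 + (-1.5672)^2 + (-5.5796)^2) = 8.793094
Step 2: Project.
Since ||x|| > R, scale = R/||x|| = 5/8.793094 = 0.568628, proj(x) = scale * x
proj(x) = [-3.76028, -0.891154, -3.172717]
Step 3: Dot product.
a^T * proj(x) = -5*(-3.76028) + 1*(-0.891154) - 5*(-3.172717) = 33.7738


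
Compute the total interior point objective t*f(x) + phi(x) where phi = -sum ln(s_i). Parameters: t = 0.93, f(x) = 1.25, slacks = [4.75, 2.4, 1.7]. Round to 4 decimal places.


Step 1: Compute log-barrier.
ln values: [1.5581, 0.8755, 0.5306]
phi = -(1.5581 + 0.8755 + 0.5306) = -2.9642
Step 2: Compute augmented objective.
t*f(x) = 0.93*1.25 = 1.1625
Total = 1.1625 - 2.9642 = -1.8017


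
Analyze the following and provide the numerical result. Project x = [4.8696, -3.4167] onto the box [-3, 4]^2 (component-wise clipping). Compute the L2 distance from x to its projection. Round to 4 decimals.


Project each component onto [-3, 4].
clip(4.8696) = 4.0, clip(-3.4167) = -3.0
Projection = [4.0, -3.0]
Squared diffs: [0.7562, 0.1736]
Distance = sqrt(0.9298) = 0.9643


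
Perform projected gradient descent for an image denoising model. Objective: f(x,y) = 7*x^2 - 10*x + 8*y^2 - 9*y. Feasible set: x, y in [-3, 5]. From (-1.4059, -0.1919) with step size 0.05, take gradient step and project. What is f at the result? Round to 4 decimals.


Step 1: Compute gradient at (-1.4059, -0.1919).
grad_x = 2*7*-1.4059 - 10 = -29.6826
grad_y = 2*8*-0.1919 - 9 = -12.0704
Step 2: Gradient step.
x_raw = -1.4059 - 0.05*-29.6826 = 0.0782
y_raw = -0.1919 - 0.05*-12.0704 = 0.4116
Step 3: Project onto [-3, 5].
x_proj = clip(0.0782) = 0.0782
y_proj = clip(0.4116) = 0.4116
Step 4: Evaluate f.
f(0.0782, 0.4116) = -3.0886


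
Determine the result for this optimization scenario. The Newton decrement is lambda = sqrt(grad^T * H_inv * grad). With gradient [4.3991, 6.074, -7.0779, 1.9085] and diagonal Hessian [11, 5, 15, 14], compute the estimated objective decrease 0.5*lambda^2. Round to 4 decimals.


Step 1: H is diagonal, so H^(-1) * g = [0.3999, 1.2148, -0.4719, 0.1363].
Step 2: g^T H^(-1) g = sum_i g_i^2 / H_ii
  = (4.3991)^2/11 + (6.074)^2/5 + (-7.0779)^2/15 + (1.9085)^2/14
  = 1.7593 + 7.3787 + 3.3398 + 0.2602 = 12.7379
Step 3: Objective decrease = 0.5 * g^T H^(-1) g = 6.369


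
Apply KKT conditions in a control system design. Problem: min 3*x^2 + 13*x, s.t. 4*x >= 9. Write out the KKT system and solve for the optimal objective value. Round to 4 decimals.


Step 1: Try lambda = 0 (constraint inactive).
x_unc = -13/(2*3) = -2.1667
Check: 4*-2.1667 = -8.6668 < 9 -- violated!
Step 2: Constraint must be active: 4*x = 9
x* = 9/4 = 2.25
lambda = (2*3*2.25 + 13)/4 = 6.625
Step 3: Compute optimal value.
f(x*) = 3*2.25^2 + 13*2.25 = 44.4375


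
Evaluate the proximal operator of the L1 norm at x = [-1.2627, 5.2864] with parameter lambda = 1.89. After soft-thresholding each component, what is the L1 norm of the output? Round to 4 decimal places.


Soft-thresholding with lambda = 1.89:
prox(-1.2627) = sign(-1.2627)*max(|-1.2627| - 1.89, 0) = 0.0
prox(5.2864) = sign(5.2864)*max(|5.2864| - 1.89, 0) = 3.3964
prox(x) = [0.0, 3.3964]
||prox(x)||_1 = 0.0 + 3.3964 = 3.3964


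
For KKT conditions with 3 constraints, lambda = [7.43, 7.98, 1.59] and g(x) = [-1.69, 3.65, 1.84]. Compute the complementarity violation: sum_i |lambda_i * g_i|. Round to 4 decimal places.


KKT complementary slackness check:
lambda_1 * g_1 = 7.43 * -1.69 = -12.5567
lambda_2 * g_2 = 7.98 * 3.65 = 29.127
lambda_3 * g_3 = 1.59 * 1.84 = 2.9256
Total violation = 12.5567 + 29.127 + 2.9256 = 44.6093


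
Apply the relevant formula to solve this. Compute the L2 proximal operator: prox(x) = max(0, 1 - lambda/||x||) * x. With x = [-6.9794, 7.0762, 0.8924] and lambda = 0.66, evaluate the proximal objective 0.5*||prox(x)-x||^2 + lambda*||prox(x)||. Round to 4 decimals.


Step 1: Compute ||x||.
||x|| = 9.979
Step 2: Compute scaling factor.
scale = max(0, 1 - 0.66/9.979) = 0.9339
Step 3: prox(x) = [-6.5178, 6.6082, 0.8334]
||prox(x)|| = 9.319
Step 4: Proximal objective.
0.5*||prox-x||^2 = 0.2178
lambda*||prox|| = 6.1505
Total = 6.3684


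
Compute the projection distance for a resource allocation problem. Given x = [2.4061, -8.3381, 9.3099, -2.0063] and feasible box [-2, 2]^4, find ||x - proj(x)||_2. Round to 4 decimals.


Project each component onto [-2, 2].
clip(2.4061) = 2.0, clip(-8.3381) = -2.0, clip(9.3099) = 2.0, clip(-2.0063) = -2.0
Projection = [2.0, -2.0, 2.0, -2.0]
Squared diffs: [0.1649, 40.1715, 53.4346, 0.0]
Distance = sqrt(93.771) = 9.6835


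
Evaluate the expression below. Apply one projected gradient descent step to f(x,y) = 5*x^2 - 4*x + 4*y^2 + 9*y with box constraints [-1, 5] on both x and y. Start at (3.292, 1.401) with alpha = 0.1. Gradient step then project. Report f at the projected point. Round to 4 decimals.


Step 1: Compute gradient at (3.292, 1.401).
grad_x = 2*5*3.292 - 4 = 28.92
grad_y = 2*4*1.401 + 9 = 20.208
Step 2: Gradient step.
x_raw = 3.292 - 0.1*28.92 = 0.4
y_raw = 1.401 - 0.1*20.208 = -0.6198
Step 3: Project onto [-1, 5].
x_proj = clip(0.4) = 0.4
y_proj = clip(-0.6198) = -0.6198
Step 4: Evaluate f.
f(0.4, -0.6198) = -4.8416


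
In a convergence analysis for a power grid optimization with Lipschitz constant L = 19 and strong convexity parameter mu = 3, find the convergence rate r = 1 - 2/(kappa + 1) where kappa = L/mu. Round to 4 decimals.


Step 1: Compute the condition number.
kappa = L/mu = 19/3 = 6.3333
Step 2: Compute the convergence rate.
r = 1 - 2/(kappa + 1) = 1 - 2*mu/(L + mu) = (L - mu)/(L + mu) = 16/22 = 0.7273


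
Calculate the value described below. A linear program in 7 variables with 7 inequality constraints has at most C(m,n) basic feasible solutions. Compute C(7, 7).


Each vertex corresponds to some choice of n active constraints out of m, so the number of vertices is at most C(m, n) = m! / (n!(m-n)!).
m = 7, n = 7
Numerator: 7 * 6 * 5 * 4 * 3 * 2 * 1
Denominator: 7! = 5040
C(7, 7) = 1


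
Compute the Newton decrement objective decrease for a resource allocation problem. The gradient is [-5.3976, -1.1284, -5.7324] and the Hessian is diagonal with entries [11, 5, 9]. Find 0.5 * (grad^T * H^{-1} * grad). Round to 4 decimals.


Step 1: H is diagonal, so H^(-1) * g = [-0.4907, -0.2257, -0.6369].
Step 2: g^T H^(-1) g = sum_i g_i^2 / H_ii
  = (-5.3976)^2/11 + (-1.1284)^2/5 + (-5.7324)^2/9
  = 2.6486 + 0.2547 + 3.6512 = 6.5544
Step 3: Objective decrease = 0.5 * g^T H^(-1) g = 3.2772


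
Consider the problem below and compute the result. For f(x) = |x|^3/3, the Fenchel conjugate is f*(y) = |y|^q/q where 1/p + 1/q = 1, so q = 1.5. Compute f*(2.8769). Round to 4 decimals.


The conjugate exponent q satisfies 1/p + 1/q = 1.
p = 3, so q = 3/(3 - 1) = 1.5
|y|^q = 2.8769^1.5 = 4.8796
f*(2.8769) = 4.8796 / 1.5 = 3.2531


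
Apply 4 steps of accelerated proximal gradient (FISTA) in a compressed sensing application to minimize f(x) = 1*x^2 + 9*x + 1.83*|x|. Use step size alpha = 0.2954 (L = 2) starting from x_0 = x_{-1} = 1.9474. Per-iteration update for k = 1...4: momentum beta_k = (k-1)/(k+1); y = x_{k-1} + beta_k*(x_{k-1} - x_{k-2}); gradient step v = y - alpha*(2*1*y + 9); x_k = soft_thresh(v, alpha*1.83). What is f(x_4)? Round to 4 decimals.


FISTA on f(x) = 1*x^2 + 9*x + 1.83*|x|
L = 2, alpha = 0.2954
Iteration 1: beta = 0.0, y = 1.9474 + 0.0*(1.9474 - 1.9474) = 1.9474
  grad(y) = 12.8948, v = y - alpha*grad = -1.8617
  prox(v) = soft_thresh(-1.8617, 0.5406) = -1.3211
Iteration 2: beta = 0.3333, y = -1.3211 + 0.3333*(-1.3211 - 1.9474) = -2.4107
  grad(y) = 4.1787, v = y - alpha*grad = -3.645
  prox(v) = soft_thresh(-3.645, 0.5406) = -3.1045
Iteration 3: beta = 0.5, y = -3.1045 + 0.5*(-3.1045 + 1.3211) = -3.9961
  grad(y) = 1.0078, v = y - alpha*grad = -4.2938
  prox(v) = soft_thresh(-4.2938, 0.5406) = -3.7532
Iteration 4: beta = 0.6, y = -3.7532 + 0.6*(-3.7532 + 3.1045) = -4.1425
  grad(y) = 0.715, v = y - alpha*grad = -4.3537
  prox(v) = soft_thresh(-4.3537, 0.5406) = -3.8131
f(x_4) = 1*(-3.8131)^2 + 9*(-3.8131) + 1.83*|-3.8131| = -12.8002


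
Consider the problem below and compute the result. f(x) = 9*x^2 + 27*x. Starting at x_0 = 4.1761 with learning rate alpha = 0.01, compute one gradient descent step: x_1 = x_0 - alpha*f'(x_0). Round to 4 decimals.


We compute the gradient at x_0 and apply the update.
f'(x) = 18*x + 27
f'(4.1761) = 18*4.1761 + 27 = 102.1698
x_1 = 4.1761 - 0.01*102.1698 = 3.1544


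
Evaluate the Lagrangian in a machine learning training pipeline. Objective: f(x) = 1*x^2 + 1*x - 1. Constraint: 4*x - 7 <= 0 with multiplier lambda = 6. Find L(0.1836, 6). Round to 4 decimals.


Step 1: Evaluate f(x).
f(0.1836) = 1*0.1836^2 + 1*0.1836 - 1 = -0.7827
Step 2: Evaluate g(x).
g(0.1836) = 4*0.1836 - 7 = -6.2656
Step 3: Compute Lagrangian.
L = -0.7827 + 6*-6.2656 = -38.3763


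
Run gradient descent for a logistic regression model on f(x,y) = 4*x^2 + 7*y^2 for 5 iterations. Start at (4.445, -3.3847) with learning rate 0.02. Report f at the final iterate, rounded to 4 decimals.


Gradient descent on f(x,y) = 4*x^2 + 7*y^2.
Starting point: (4.445, -3.3847), alpha = 0.02
Step 1: grad_x = 2*4*4.445 = 35.56, grad_y = 2*7*-3.3847 = -47.3858
  x_1 = 4.445 - 0.02*35.56 = 3.7338
  y_1 = -3.3847 - 0.02*-47.3858 = -2.437
Step 2: grad_x = 2*4*3.7338 = 29.8704, grad_y = 2*7*-2.437 = -34.1178
  x_2 = 3.7338 - 0.02*29.8704 = 3.1364
  y_2 = -2.437 - 0.02*-34.1178 = -1.7546
Step 3: grad_x = 2*4*3.1364 = 25.0911, grad_y = 2*7*-1.7546 = -24.5648
  x_3 = 3.1364 - 0.02*25.0911 = 2.6346
  y_3 = -1.7546 - 0.02*-24.5648 = -1.2633
Step 4: grad_x = 2*4*2.6346 = 21.0766, grad_y = 2*7*-1.2633 = -17.6867
  x_4 = 2.6346 - 0.02*21.0766 = 2.213
  y_4 = -1.2633 - 0.02*-17.6867 = -0.9096
Step 5: grad_x = 2*4*2.213 = 17.7043, grad_y = 2*7*-0.9096 = -12.7344
  x_5 = 2.213 - 0.02*17.7043 = 1.859
  y_5 = -0.9096 - 0.02*-12.7344 = -0.6549
f(1.859, -0.6549) = 4*1.859^2 + 7*(-0.6549)^2 = 16.8252


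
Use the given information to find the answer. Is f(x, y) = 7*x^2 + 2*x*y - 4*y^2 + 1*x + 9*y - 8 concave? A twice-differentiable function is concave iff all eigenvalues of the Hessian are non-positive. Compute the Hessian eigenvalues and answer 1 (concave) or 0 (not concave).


The Hessian of f(x,y) = 7*x^2 + 2*x*y - 4*y^2 + 1*x + 9*y - 8 is:
H = [[14, 2], [2, -8]]
Trace = 14 - 8 = 6
Determinant = 14*-8 - (2)^2 = -116
Discriminant = (6)^2 - 4*-116 = 500.0
Eigenvalues: lambda_1 = -8.1803, lambda_2 = 14.1803
The function is not concave.

0


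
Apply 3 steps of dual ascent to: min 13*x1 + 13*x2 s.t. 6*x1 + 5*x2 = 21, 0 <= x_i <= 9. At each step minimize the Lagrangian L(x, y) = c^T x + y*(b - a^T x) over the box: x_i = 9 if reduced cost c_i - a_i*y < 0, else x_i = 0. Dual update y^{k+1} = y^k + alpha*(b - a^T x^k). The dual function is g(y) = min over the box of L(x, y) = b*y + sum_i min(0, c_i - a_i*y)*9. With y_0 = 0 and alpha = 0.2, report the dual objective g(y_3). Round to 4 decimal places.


Dual ascent for LP: min 13*x1 + 13*x2, 6*x1 + 5*x2 = 21, 0 <= x_i <= 9
Step 1: y^k = 0.0, reduced costs: (13.0, 13.0)
  x^k = (0.0, 0.0), subgradient = b - a^T x = 21.0
  y^{k+1} = 0.0 + 0.2*21.0 = 4.2
Step 2: y^k = 4.2, reduced costs: (-12.2, -8.0)
  x^k = (9.0, 9.0), subgradient = b - a^T x = -78.0
  y^{k+1} = 4.2 + 0.2*-78.0 = -11.4
Step 3: y^k = -11.4, reduced costs: (81.4, 70.0)
  x^k = (0.0, 0.0), subgradient = b - a^T x = 21.0
  y^{k+1} = -11.4 + 0.2*21.0 = -7.2
Dual objective at y_3 = -7.2: reduced costs (56.2, 49.0), box minimizer x = (0.0, 0.0)
g(y_3) = b*y + (c1 - a1*y)*x1 + (c2 - a2*y)*x2 = 21*(-7.2) + 56.2*0.0 + 49.0*0.0 = -151.2 + 0.0 + 0.0 = -151.2


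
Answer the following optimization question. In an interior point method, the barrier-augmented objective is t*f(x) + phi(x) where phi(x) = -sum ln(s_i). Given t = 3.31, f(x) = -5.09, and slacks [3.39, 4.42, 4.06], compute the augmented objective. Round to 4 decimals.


Step 1: Compute log-barrier.
ln values: [1.2208, 1.4861, 1.4012]
phi = -(1.2208 + 1.4861 + 1.4012) = -4.1082
Step 2: Compute augmented objective.
t*f(x) = 3.31*-5.09 = -16.8479
Total = -16.8479 - 4.1082 = -20.9561


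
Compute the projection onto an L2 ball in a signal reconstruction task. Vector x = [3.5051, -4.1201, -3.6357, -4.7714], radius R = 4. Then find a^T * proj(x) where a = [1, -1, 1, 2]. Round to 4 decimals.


Step 1: Compute ||x|| (intermediates to 6 decimals).
||x|| = sqrt(3.5051^2 + (-4.1201)^2 + (-3.6357)^2 + (-4.7714)^2) = 8.07747
Step 2: Project.
Since ||x|| > R, scale = R/||x|| = 4/8.07747 = 0.495205, proj(x) = scale * x
proj(x) = [1.735743, -2.040294, -1.800417, -2.362821]
Step 3: Dot product.
a^T * proj(x) = 1*1.735743 - 1*(-2.040294) + 1*(-1.800417) + 2*(-2.362821) = -2.75


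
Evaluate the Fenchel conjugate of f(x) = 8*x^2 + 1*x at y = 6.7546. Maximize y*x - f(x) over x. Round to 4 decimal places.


f*(y) = sup_x {y*x - a*x^2 - b*x} = sup_x {(y-b)*x - a*x^2}
FOC: (y - b) - 2a*x = 0 => x* = (y - b)/(2a)
x* = (6.7546 - 1)/(2*8) = 0.3597
f*(6.7546) = (y-b)^2/(4a) = (6.7546 - 1)^2/(4*8)
= 33.1154/32 = 1.0349


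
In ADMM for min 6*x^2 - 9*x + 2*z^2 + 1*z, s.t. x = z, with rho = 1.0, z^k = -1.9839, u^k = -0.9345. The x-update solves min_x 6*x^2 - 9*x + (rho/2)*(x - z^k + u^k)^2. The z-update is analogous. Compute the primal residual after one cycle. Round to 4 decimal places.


ADMM iteration with rho = 1.0, z^k = -1.9839, u^k = -0.9345
Step 1: x-update.
Minimize 6*x^2 - 9*x + (1.0/2)*(x + 1.9839 - 0.9345)^2
FOC: (2*6 + 1.0)*x = 9 + 1.0*(-1.9839 + 0.9345)
x^{k+1} = 0.6116
Step 2: z-update.
Minimize 2*z^2 + 1*z + (1.0/2)*(0.6116 - z - 0.9345)^2
FOC: (2*2 + 1.0)*z = -1 + 1.0*(0.6116 - 0.9345)
z^{k+1} = -0.2646
Step 3: u-update.
u^{k+1} = -0.9345 + 0.6116 + 0.2646 = -0.0583
Step 4: Primal residual = |0.6116 + 0.2646| = 0.8762


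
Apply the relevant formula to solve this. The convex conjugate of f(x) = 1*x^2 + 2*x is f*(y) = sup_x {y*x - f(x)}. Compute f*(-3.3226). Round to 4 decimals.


f*(y) = sup_x {y*x - a*x^2 - b*x} = sup_x {(y-b)*x - a*x^2}
FOC: (y - b) - 2a*x = 0 => x* = (y - b)/(2a)
x* = (-3.3226 - 2)/(2*1) = -2.6613
f*(-3.3226) = (y-b)^2/(4a) = (-3.3226 - 2)^2/(4*1)
= 28.3301/4 = 7.0825


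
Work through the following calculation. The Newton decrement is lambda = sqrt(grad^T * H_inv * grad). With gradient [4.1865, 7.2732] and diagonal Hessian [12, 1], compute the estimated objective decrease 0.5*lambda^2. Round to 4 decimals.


Step 1: H is diagonal, so H^(-1) * g = [0.3489, 7.2732].
Step 2: g^T H^(-1) g = sum_i g_i^2 / H_ii
  = (4.1865)^2/12 + (7.2732)^2/1
  = 1.4606 + 52.8994 = 54.36
Step 3: Objective decrease = 0.5 * g^T H^(-1) g = 27.18


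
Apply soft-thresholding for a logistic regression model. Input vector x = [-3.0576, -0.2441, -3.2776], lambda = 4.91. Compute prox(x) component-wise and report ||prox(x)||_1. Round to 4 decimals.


Soft-thresholding with lambda = 4.91:
prox(-3.0576) = sign(-3.0576)*max(|-3.0576| - 4.91, 0) = 0.0
prox(-0.2441) = sign(-0.2441)*max(|-0.2441| - 4.91, 0) = 0.0
prox(-3.2776) = sign(-3.2776)*max(|-3.2776| - 4.91, 0) = 0.0
prox(x) = [0.0, 0.0, 0.0]
||prox(x)||_1 = 0.0 + 0.0 + 0.0 = 0.0


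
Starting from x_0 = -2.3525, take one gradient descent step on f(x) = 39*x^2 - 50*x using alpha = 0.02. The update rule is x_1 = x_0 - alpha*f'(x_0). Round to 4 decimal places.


We compute the gradient at x_0 and apply the update.
f'(x) = 78*x - 50
f'(-2.3525) = 78*-2.3525 - 50 = -233.495
x_1 = -2.3525 - 0.02*-233.495 = 2.3174


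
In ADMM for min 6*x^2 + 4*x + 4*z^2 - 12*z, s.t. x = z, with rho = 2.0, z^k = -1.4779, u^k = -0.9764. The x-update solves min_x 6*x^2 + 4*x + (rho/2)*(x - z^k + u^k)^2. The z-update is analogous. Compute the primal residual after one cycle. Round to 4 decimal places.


ADMM iteration with rho = 2.0, z^k = -1.4779, u^k = -0.9764
Step 1: x-update.
Minimize 6*x^2 + 4*x + (2.0/2)*(x + 1.4779 - 0.9764)^2
FOC: (2*6 + 2.0)*x = -4 + 2.0*(-1.4779 + 0.9764)
x^{k+1} = -0.3574
Step 2: z-update.
Minimize 4*z^2 - 12*z + (2.0/2)*(-0.3574 - z - 0.9764)^2
FOC: (2*4 + 2.0)*z = 12 + 2.0*(-0.3574 - 0.9764)
z^{k+1} = 0.9332
Step 3: u-update.
u^{k+1} = -0.9764 - 0.3574 - 0.9332 = -2.267
Step 4: Primal residual = |-0.3574 - 0.9332| = 1.2906


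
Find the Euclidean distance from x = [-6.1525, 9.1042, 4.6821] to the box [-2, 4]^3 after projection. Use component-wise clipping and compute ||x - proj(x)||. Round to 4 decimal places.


Project each component onto [-2, 4].
clip(-6.1525) = -2.0, clip(9.1042) = 4.0, clip(4.6821) = 4.0
Projection = [-2.0, 4.0, 4.0]
Squared diffs: [17.2433, 26.0529, 0.4653]
Distance = sqrt(43.7615) = 6.6152


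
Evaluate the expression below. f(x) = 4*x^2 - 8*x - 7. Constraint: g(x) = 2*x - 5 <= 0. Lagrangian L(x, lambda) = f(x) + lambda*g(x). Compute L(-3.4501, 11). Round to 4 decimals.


Step 1: Evaluate f(x).
f(-3.4501) = 4*(-3.4501)^2 - 8*(-3.4501) - 7 = 68.2136
Step 2: Evaluate g(x).
g(-3.4501) = 2*-3.4501 - 5 = -11.9002
Step 3: Compute Lagrangian.
L = 68.2136 + 11*-11.9002 = -62.6886


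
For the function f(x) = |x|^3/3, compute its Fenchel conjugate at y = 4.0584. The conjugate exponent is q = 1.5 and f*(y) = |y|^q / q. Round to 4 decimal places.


The conjugate exponent q satisfies 1/p + 1/q = 1.
p = 3, so q = 3/(3 - 1) = 1.5
|y|^q = 4.0584^1.5 = 8.1758
f*(4.0584) = 8.1758 / 1.5 = 5.4506


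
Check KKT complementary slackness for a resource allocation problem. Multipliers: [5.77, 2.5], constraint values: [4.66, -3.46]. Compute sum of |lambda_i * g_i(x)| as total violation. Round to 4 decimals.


KKT complementary slackness check:
lambda_1 * g_1 = 5.77 * 4.66 = 26.8882
lambda_2 * g_2 = 2.5 * -3.46 = -8.65
Total violation = 26.8882 + 8.65 = 35.5382


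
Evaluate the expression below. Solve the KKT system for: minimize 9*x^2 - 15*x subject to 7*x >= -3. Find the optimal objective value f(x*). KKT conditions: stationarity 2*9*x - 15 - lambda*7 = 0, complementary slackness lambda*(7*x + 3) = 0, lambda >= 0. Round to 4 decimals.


Step 1: Try lambda = 0 (constraint inactive).
Stationarity: 2*9*x - 15 = 0
x* = 15/(2*9) = 5/6 = 0.8333 (rounded; the exact value 5/6 is used below)
Check constraint: 7*0.8333 = 5.8331 >= -3 -- satisfied.
Step 2: Compute optimal value.
f(x*) = 9*(5/6)^2 - 15*(5/6) = -6.25


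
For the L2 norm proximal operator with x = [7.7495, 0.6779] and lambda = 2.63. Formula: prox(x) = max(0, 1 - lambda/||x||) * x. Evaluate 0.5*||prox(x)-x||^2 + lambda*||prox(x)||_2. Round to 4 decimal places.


Step 1: Compute ||x||.
||x|| = 7.7791
Step 2: Compute scaling factor.
scale = max(0, 1 - 2.63/7.7791) = 0.6619
Step 3: prox(x) = [5.1295, 0.4487]
||prox(x)|| = 5.1491
Step 4: Proximal objective.
0.5*||prox-x||^2 = 3.4585
lambda*||prox|| = 13.5421
Total = 17.0006


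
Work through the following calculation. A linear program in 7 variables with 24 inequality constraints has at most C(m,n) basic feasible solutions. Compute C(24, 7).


Each vertex corresponds to some choice of n active constraints out of m, so the number of vertices is at most C(m, n) = m! / (n!(m-n)!).
m = 24, n = 7
Numerator: 24 * 23 * 22 * 21 * 20 * 19 * 18
Denominator: 7! = 5040
C(24, 7) = 346104


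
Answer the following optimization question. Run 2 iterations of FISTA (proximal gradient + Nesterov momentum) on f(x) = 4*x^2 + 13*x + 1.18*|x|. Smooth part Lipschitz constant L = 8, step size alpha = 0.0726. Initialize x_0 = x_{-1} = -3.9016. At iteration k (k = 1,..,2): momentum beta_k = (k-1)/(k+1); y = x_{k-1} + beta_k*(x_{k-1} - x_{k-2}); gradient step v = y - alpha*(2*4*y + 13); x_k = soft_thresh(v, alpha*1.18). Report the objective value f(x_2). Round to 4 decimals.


FISTA on f(x) = 4*x^2 + 13*x + 1.18*|x|
L = 8, alpha = 0.0726
Iteration 1: beta = 0.0, y = -3.9016 + 0.0*(-3.9016 + 3.9016) = -3.9016
  grad(y) = -18.2128, v = y - alpha*grad = -2.5794
  prox(v) = soft_thresh(-2.5794, 0.0857) = -2.4937
Iteration 2: beta = 0.3333, y = -2.4937 + 0.3333*(-2.4937 + 3.9016) = -2.0244
  grad(y) = -3.195, v = y - alpha*grad = -1.7924
  prox(v) = soft_thresh(-1.7924, 0.0857) = -1.7068
f(x_2) = 4*(-1.7068)^2 + 13*(-1.7068) + 1.18*|-1.7068| = -8.5218


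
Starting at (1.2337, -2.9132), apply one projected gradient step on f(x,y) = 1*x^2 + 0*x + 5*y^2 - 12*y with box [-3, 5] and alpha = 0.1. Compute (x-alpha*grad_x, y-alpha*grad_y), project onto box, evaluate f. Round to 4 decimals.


Step 1: Compute gradient at (1.2337, -2.9132).
grad_x = 2*1*1.2337 + 0 = 2.4674
grad_y = 2*5*-2.9132 - 12 = -41.132
Step 2: Gradient step.
x_raw = 1.2337 - 0.1*2.4674 = 0.987
y_raw = -2.9132 - 0.1*-41.132 = 1.2
Step 3: Project onto [-3, 5].
x_proj = clip(0.987) = 0.987
y_proj = clip(1.2) = 1.2
Step 4: Evaluate f.
f(0.987, 1.2) = -6.2259


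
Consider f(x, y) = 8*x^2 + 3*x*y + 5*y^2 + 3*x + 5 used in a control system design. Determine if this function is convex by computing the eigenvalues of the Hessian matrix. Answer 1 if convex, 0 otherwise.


The Hessian of f(x,y) = 8*x^2 + 3*x*y + 5*y^2 + 3*x + 5 is:
H = [[16, 3], [3, 10]]
Trace = 16 + 10 = 26
Determinant = 16*10 - (3)^2 = 151
Discriminant = (26)^2 - 4*151 = 72.0
Eigenvalues: lambda_1 = 8.7574, lambda_2 = 17.2426
The function is convex.

1


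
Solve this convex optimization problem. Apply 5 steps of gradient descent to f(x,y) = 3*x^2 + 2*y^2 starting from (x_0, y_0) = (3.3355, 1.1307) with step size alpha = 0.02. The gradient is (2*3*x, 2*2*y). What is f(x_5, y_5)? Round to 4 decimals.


Gradient descent on f(x,y) = 3*x^2 + 2*y^2.
Starting point: (3.3355, 1.1307), alpha = 0.02
Step 1: grad_x = 2*3*3.3355 = 20.013, grad_y = 2*2*1.1307 = 4.5228
  x_1 = 3.3355 - 0.02*20.013 = 2.9352
  y_1 = 1.1307 - 0.02*4.5228 = 1.0402
Step 2: grad_x = 2*3*2.9352 = 17.6114, grad_y = 2*2*1.0402 = 4.161
  x_2 = 2.9352 - 0.02*17.6114 = 2.583
  y_2 = 1.0402 - 0.02*4.161 = 0.957
Step 3: grad_x = 2*3*2.583 = 15.4981, grad_y = 2*2*0.957 = 3.8281
  x_3 = 2.583 - 0.02*15.4981 = 2.273
  y_3 = 0.957 - 0.02*3.8281 = 0.8805
Step 4: grad_x = 2*3*2.273 = 13.6383, grad_y = 2*2*0.8805 = 3.5219
  x_4 = 2.273 - 0.02*13.6383 = 2.0003
  y_4 = 0.8805 - 0.02*3.5219 = 0.81
Step 5: grad_x = 2*3*2.0003 = 12.0017, grad_y = 2*2*0.81 = 3.2401
  x_5 = 2.0003 - 0.02*12.0017 = 1.7602
  y_5 = 0.81 - 0.02*3.2401 = 0.7452
f(1.7602, 0.7452) = 3*1.7602^2 + 2*0.7452^2 = 10.4062


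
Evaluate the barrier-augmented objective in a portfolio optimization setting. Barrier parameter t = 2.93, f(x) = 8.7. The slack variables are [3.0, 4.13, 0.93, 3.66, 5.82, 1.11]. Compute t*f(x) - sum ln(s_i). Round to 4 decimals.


Step 1: Compute log-barrier.
ln values: [1.0986, 1.4183, -0.0726, 1.2975, 1.7613, 0.1044]
phi = -(1.0986 + 1.4183 - 0.0726 + 1.2975 + 1.7613 + 0.1044) = -5.6074
Step 2: Compute augmented objective.
t*f(x) = 2.93*8.7 = 25.491
Total = 25.491 - 5.6074 = 19.8836


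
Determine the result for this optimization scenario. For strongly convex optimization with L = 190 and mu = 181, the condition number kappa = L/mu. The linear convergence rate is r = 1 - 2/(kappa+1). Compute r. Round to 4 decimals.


Step 1: Compute the condition number.
kappa = L/mu = 190/181 = 1.0497
Step 2: Compute the convergence rate.
r = 1 - 2/(kappa + 1) = 1 - 2*mu/(L + mu) = (L - mu)/(L + mu) = 9/371 = 0.0243


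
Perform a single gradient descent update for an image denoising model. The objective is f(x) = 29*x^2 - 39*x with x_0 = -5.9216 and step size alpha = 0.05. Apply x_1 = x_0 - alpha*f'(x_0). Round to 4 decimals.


We compute the gradient at x_0 and apply the update.
f'(x) = 58*x - 39
f'(-5.9216) = 58*-5.9216 - 39 = -382.4528
x_1 = -5.9216 - 0.05*-382.4528 = 13.201


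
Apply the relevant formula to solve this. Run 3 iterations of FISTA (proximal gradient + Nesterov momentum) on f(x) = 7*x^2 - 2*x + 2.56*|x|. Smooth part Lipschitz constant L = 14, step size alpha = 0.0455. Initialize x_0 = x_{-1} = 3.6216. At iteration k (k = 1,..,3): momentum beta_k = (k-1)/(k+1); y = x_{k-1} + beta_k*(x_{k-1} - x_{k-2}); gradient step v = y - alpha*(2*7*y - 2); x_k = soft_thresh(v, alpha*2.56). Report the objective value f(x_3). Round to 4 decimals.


FISTA on f(x) = 7*x^2 - 2*x + 2.56*|x|
L = 14, alpha = 0.0455
Iteration 1: beta = 0.0, y = 3.6216 + 0.0*(3.6216 - 3.6216) = 3.6216
  grad(y) = 48.7024, v = y - alpha*grad = 1.4056
  prox(v) = soft_thresh(1.4056, 0.1165) = 1.2892
Iteration 2: beta = 0.3333, y = 1.2892 + 0.3333*(1.2892 - 3.6216) = 0.5117
  grad(y) = 5.1635, v = y - alpha*grad = 0.2767
  prox(v) = soft_thresh(0.2767, 0.1165) = 0.1603
Iteration 3: beta = 0.5, y = 0.1603 + 0.5*(0.1603 - 1.2892) = -0.4042
  grad(y) = -7.6587, v = y - alpha*grad = -0.0557
  prox(v) = soft_thresh(-0.0557, 0.1165) = 0.0
f(x_3) = 7*0.0^2 - 2*0.0 + 2.56*|0.0| = 0.0


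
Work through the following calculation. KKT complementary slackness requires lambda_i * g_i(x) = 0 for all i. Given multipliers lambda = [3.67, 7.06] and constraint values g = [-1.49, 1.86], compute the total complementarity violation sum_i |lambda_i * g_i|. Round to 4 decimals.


KKT complementary slackness check:
lambda_1 * g_1 = 3.67 * -1.49 = -5.4683
lambda_2 * g_2 = 7.06 * 1.86 = 13.1316
Total violation = 5.4683 + 13.1316 = 18.5999


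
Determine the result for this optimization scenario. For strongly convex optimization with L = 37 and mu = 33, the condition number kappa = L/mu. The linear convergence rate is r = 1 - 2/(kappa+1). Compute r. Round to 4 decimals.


Step 1: Compute the condition number.
kappa = L/mu = 37/33 = 1.1212
Step 2: Compute the convergence rate.
r = 1 - 2/(kappa + 1) = 1 - 2*mu/(L + mu) = (L - mu)/(L + mu) = 4/70 = 0.0571


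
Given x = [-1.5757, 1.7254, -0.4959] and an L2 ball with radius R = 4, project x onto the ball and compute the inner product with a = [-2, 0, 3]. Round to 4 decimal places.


Step 1: Compute ||x|| (intermediates to 6 decimals).
||x|| = sqrt((-1.5757)^2 + 1.7254^2 + (-0.4959)^2) = 2.388672
Step 2: Project.
Since ||x|| <= R, proj = x (no scaling needed).
proj(x) = [-1.5757, 1.7254, -0.4959]
Step 3: Dot product.
a^T * proj(x) = -2*(-1.5757) + 0*1.7254 + 3*(-0.4959) = 1.6637


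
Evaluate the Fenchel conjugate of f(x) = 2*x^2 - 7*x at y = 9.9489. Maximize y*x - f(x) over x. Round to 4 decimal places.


f*(y) = sup_x {y*x - a*x^2 - b*x} = sup_x {(y-b)*x - a*x^2}
FOC: (y - b) - 2a*x = 0 => x* = (y - b)/(2a)
x* = (9.9489 + 7)/(2*2) = 4.2372
f*(9.9489) = (y-b)^2/(4a) = (9.9489 + 7)^2/(4*2)
= 287.2652/8 = 35.9082


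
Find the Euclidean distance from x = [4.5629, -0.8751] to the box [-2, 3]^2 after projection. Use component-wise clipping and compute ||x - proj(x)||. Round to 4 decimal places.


Project each component onto [-2, 3].
clip(4.5629) = 3.0, clip(-0.8751) = -0.8751
Projection = [3.0, -0.8751]
Squared diffs: [2.4427, 0.0]
Distance = sqrt(2.4427) = 1.5629


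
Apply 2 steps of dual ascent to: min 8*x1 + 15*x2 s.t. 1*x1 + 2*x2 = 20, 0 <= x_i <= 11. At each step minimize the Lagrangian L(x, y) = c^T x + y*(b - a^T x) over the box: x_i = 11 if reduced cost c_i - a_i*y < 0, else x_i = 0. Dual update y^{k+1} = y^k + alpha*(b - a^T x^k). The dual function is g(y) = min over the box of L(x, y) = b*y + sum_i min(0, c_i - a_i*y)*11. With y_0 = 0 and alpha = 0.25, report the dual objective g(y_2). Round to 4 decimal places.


Dual ascent for LP: min 8*x1 + 15*x2, 1*x1 + 2*x2 = 20, 0 <= x_i <= 11
Step 1: y^k = 0.0, reduced costs: (8.0, 15.0)
  x^k = (0.0, 0.0), subgradient = b - a^T x = 20.0
  y^{k+1} = 0.0 + 0.25*20.0 = 5.0
Step 2: y^k = 5.0, reduced costs: (3.0, 5.0)
  x^k = (0.0, 0.0), subgradient = b - a^T x = 20.0
  y^{k+1} = 5.0 + 0.25*20.0 = 10.0
Dual objective at y_2 = 10.0: reduced costs (-2.0, -5.0), box minimizer x = (11.0, 11.0)
g(y_2) = b*y + (c1 - a1*y)*x1 + (c2 - a2*y)*x2 = 20*10.0 + (-2.0)*11.0 + (-5.0)*11.0 = 200.0 - 22.0 - 55.0 = 123.0


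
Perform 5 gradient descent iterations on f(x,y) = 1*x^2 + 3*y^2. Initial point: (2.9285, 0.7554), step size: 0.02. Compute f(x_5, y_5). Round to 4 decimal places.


Gradient descent on f(x,y) = 1*x^2 + 3*y^2.
Starting point: (2.9285, 0.7554), alpha = 0.02
Step 1: grad_x = 2*1*2.9285 = 5.857, grad_y = 2*3*0.7554 = 4.5324
  x_1 = 2.9285 - 0.02*5.857 = 2.8114
  y_1 = 0.7554 - 0.02*4.5324 = 0.6648
Step 2: grad_x = 2*1*2.8114 = 5.6227, grad_y = 2*3*0.6648 = 3.9885
  x_2 = 2.8114 - 0.02*5.6227 = 2.6989
  y_2 = 0.6648 - 0.02*3.9885 = 0.585
Step 3: grad_x = 2*1*2.6989 = 5.3978, grad_y = 2*3*0.585 = 3.5099
  x_3 = 2.6989 - 0.02*5.3978 = 2.5909
  y_3 = 0.585 - 0.02*3.5099 = 0.5148
Step 4: grad_x = 2*1*2.5909 = 5.1819, grad_y = 2*3*0.5148 = 3.0887
  x_4 = 2.5909 - 0.02*5.1819 = 2.4873
  y_4 = 0.5148 - 0.02*3.0887 = 0.453
Step 5: grad_x = 2*1*2.4873 = 4.9746, grad_y = 2*3*0.453 = 2.7181
  x_5 = 2.4873 - 0.02*4.9746 = 2.3878
  y_5 = 0.453 - 0.02*2.7181 = 0.3986
f(2.3878, 0.3986) = 1*2.3878^2 + 3*0.3986^2 = 6.1784


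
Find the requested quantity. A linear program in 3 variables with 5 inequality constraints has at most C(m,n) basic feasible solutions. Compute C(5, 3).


Each vertex corresponds to some choice of n active constraints out of m, so the number of vertices is at most C(m, n) = m! / (n!(m-n)!).
m = 5, n = 3
Numerator: 5 * 4 * 3
Denominator: 3! = 6
C(5, 3) = 10


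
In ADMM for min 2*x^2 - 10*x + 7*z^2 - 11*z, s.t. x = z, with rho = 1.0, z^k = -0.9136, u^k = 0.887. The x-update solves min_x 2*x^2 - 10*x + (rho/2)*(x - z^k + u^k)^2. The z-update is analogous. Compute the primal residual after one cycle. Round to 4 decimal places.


ADMM iteration with rho = 1.0, z^k = -0.9136, u^k = 0.887
Step 1: x-update.
Minimize 2*x^2 - 10*x + (1.0/2)*(x + 0.9136 + 0.887)^2
FOC: (2*2 + 1.0)*x = 10 + 1.0*(-0.9136 - 0.887)
x^{k+1} = 1.6399
Step 2: z-update.
Minimize 7*z^2 - 11*z + (1.0/2)*(1.6399 - z + 0.887)^2
FOC: (2*7 + 1.0)*z = 11 + 1.0*(1.6399 + 0.887)
z^{k+1} = 0.9018
Step 3: u-update.
u^{k+1} = 0.887 + 1.6399 - 0.9018 = 1.6251
Step 4: Primal residual = |1.6399 - 0.9018| = 0.7381


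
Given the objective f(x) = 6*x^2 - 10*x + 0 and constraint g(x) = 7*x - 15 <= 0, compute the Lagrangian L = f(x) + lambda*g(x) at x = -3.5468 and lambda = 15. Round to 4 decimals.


Step 1: Evaluate f(x).
f(-3.5468) = 6*(-3.5468)^2 - 10*(-3.5468) + 0 = 110.9467
Step 2: Evaluate g(x).
g(-3.5468) = 7*-3.5468 - 15 = -39.8276
Step 3: Compute Lagrangian.
L = 110.9467 + 15*-39.8276 = -486.4673


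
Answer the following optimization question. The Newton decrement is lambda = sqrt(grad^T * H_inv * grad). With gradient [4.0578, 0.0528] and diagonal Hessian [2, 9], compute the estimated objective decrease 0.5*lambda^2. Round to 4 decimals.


Step 1: H is diagonal, so H^(-1) * g = [2.0289, 0.0059].
Step 2: g^T H^(-1) g = sum_i g_i^2 / H_ii
  = (4.0578)^2/2 + (0.0528)^2/9
  = 8.2329 + 0.0003 = 8.2332
Step 3: Objective decrease = 0.5 * g^T H^(-1) g = 4.1166


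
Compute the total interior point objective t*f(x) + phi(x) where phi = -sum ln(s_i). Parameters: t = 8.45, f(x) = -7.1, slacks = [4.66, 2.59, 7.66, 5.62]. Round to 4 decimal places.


Step 1: Compute log-barrier.
ln values: [1.539, 0.9517, 2.036, 1.7263]
phi = -(1.539 + 0.9517 + 2.036 + 1.7263) = -6.253
Step 2: Compute augmented objective.
t*f(x) = 8.45*-7.1 = -59.995
Total = -59.995 - 6.253 = -66.248


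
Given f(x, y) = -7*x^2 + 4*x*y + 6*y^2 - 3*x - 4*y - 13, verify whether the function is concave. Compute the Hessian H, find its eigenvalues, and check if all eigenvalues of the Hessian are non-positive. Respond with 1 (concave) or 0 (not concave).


The Hessian of f(x,y) = -7*x^2 + 4*x*y + 6*y^2 - 3*x - 4*y - 13 is:
H = [[-14, 4], [4, 12]]
Trace = -14 + 12 = -2
Determinant = -14*12 - (4)^2 = -184
Discriminant = (-2)^2 - 4*-184 = 740.0
Eigenvalues: lambda_1 = -14.6015, lambda_2 = 12.6015
The function is not concave.

0


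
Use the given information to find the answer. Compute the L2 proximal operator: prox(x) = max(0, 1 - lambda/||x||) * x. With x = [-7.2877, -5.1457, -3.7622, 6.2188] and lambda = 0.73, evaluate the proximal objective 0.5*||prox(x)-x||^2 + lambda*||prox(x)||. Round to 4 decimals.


Step 1: Compute ||x||.
||x|| = 11.5072
Step 2: Compute scaling factor.
scale = max(0, 1 - 0.73/11.5072) = 0.9366
Step 3: prox(x) = [-6.8254, -4.8193, -3.5235, 5.8243]
||prox(x)|| = 10.7772
Step 4: Proximal objective.
0.5*||prox-x||^2 = 0.2665
lambda*||prox|| = 7.8674
Total = 8.1338


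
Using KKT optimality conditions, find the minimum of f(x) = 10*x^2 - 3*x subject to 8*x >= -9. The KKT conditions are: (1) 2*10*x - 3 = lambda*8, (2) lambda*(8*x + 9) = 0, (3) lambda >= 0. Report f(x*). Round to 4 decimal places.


Step 1: Try lambda = 0 (constraint inactive).
Stationarity: 2*10*x - 3 = 0
x* = 3/(2*10) = 0.15
Check constraint: 8*0.15 = 1.2 >= -9 -- satisfied.
Step 2: Compute optimal value.
f(x*) = 10*0.15^2 - 3*0.15 = -0.225
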